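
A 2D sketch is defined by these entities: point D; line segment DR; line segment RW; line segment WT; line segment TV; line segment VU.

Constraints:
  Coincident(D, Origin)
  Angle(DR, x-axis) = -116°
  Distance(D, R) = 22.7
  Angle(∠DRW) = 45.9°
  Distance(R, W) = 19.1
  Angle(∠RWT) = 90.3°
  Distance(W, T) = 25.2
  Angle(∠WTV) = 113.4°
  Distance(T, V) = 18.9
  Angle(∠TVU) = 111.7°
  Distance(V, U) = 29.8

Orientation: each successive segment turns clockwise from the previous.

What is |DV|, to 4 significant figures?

21.55

∠RWT = 90.3° gives WT at 20.20° from the x-axis; with |WT| = 25.2, T = (7.198, 6.258). ∠WTV = 113.4° gives TV at -46.40° from the x-axis; with |TV| = 18.9, V = (20.23, -7.428). Then |DV| = |V − D| = 21.55.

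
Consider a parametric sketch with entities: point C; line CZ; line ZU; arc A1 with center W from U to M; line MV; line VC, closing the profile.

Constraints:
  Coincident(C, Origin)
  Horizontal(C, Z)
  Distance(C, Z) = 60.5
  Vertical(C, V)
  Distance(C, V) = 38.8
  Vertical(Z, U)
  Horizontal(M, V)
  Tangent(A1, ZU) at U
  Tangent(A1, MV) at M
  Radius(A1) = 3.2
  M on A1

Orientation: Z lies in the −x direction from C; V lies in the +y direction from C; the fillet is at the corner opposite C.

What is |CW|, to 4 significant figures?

67.46

C and V share the same x with |CV| = 38.8 and V on the +y side, so V = (0.000, 38.80). The virtual corner opposite C is at (-60.50, 38.80). Tangency of A1 to ZU means the radius WU is perpendicular to ZU and A1 meets MV tangentially, so WM is at right angles to MV, with radius 3.2, so the center W sits 3.2 in from both sides at W = (-57.30, 35.60). Then |CW| = |W − C| = 67.46.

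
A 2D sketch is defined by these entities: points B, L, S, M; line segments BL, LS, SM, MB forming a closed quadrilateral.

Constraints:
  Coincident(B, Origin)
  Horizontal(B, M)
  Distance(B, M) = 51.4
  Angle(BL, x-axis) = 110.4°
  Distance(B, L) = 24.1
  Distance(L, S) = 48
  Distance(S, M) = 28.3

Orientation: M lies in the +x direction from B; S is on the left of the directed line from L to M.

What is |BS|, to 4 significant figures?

47.11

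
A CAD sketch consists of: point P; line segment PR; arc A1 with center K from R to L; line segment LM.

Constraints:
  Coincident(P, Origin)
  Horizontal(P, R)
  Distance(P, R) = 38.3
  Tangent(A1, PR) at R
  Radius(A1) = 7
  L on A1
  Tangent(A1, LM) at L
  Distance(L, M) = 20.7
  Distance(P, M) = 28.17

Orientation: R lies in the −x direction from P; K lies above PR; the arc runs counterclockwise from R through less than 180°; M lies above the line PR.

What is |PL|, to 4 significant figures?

32.80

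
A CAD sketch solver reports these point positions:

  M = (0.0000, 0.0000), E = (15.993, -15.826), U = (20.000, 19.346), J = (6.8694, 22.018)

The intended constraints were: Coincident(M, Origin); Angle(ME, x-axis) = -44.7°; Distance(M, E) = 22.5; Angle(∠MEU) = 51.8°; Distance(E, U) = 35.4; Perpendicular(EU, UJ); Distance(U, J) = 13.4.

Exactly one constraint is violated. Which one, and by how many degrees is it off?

Perpendicular(EU, UJ) — off by 5.00°.

M = (0.00, 0.00) ✓; ME at -44.70° ✓; |ME| = 22.50 ✓; ∠MEU = 51.80° ✓; |EU| = 35.40 ✓; ∠(EU, UJ) = 85.00° ✗; |UJ| = 13.40 ✓.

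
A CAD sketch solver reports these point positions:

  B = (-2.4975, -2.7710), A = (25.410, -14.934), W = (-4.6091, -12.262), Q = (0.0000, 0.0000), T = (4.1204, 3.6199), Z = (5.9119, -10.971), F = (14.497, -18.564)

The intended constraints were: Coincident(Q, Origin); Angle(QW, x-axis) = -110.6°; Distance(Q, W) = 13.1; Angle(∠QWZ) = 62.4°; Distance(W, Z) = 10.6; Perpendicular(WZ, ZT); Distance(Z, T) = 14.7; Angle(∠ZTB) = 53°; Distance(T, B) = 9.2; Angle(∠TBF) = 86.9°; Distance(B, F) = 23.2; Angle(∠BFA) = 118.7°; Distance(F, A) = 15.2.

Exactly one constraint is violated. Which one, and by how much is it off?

Distance(F, A) = 15.2 — off by 3.70.

Q = (0.00, 0.00) ✓; QW at -110.6° ✓; |QW| = 13.10 ✓; ∠QWZ = 62.40° ✓; |WZ| = 10.60 ✓; ∠(WZ, ZT) = 90.00° ✓; |ZT| = 14.70 ✓; ∠ZTB = 53.00° ✓; |TB| = 9.200 ✓; ∠TBF = 86.90° ✓; |BF| = 23.20 ✓; ∠BFA = 118.7° ✓; |FA| = 11.50 ✗.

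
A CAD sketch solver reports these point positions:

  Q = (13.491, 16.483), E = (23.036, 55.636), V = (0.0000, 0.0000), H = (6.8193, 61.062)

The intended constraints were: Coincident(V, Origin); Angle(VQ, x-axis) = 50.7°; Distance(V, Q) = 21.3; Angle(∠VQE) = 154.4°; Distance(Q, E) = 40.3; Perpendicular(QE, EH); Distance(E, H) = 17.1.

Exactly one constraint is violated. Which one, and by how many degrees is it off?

Perpendicular(QE, EH) — off by 4.80°.

V = (0.00, 0.00) ✓; VQ at 50.70° ✓; |VQ| = 21.30 ✓; ∠VQE = 154.4° ✓; |QE| = 40.30 ✓; ∠(QE, EH) = 85.20° ✗; |EH| = 17.10 ✓.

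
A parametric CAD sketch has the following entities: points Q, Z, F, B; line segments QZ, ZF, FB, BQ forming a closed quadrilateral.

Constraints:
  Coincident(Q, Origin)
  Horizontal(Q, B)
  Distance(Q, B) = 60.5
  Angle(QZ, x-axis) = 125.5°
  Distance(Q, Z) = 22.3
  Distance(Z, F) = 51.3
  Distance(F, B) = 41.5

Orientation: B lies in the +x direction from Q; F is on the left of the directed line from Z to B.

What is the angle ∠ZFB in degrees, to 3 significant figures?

109°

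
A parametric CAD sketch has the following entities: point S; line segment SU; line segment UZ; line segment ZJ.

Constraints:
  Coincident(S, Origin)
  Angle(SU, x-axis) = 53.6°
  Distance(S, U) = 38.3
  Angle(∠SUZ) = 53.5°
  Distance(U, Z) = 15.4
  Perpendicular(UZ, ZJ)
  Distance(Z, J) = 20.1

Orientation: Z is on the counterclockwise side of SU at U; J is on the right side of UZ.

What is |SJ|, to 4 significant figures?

51.42

∠SUZ = 53.5°, so UZ runs at 53.6° + (180° − 53.5°) = 180.1° from the x-axis; with |UZ| = 15.4, Z = U + 15.4·(cos 180.1°, sin 180.1°) = (7.328, 30.80). UZ ⟂ ZJ; with |ZJ| = 20.1 on the right of UZ, J = Z + 20.1·(-0.001745, 1.000) = (7.293, 50.90). Then |SJ| = |J − S| = 51.42.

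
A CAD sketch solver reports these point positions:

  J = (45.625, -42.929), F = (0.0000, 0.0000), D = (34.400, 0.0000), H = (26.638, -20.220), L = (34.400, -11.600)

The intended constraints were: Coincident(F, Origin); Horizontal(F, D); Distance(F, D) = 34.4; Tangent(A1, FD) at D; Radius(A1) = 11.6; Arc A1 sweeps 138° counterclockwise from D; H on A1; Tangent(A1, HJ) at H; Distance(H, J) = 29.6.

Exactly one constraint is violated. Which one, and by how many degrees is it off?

Tangent(A1, HJ) at H — off by 8.10°.

F = (0.00, 0.00) ✓; F.y = 0.00, D.y = 0.00 ✓; |FD| = 34.40 ✓; ∠(LD, DF) = 90.00° ✓; |LD| = 11.60 ✓; bearing(L→H) − bearing(L→D) = 138.0° ✓; |LH| = 11.60 ✓; ∠(LH, HJ) = 98.10° ✗; |HJ| = 29.60 ✓.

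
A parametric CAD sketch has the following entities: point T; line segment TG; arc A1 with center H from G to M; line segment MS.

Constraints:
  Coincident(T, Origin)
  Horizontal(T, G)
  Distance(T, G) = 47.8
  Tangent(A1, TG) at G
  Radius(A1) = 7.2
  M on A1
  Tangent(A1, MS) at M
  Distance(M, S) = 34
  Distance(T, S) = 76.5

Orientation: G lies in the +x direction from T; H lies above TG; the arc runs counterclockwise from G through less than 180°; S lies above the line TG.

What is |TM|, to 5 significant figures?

54.612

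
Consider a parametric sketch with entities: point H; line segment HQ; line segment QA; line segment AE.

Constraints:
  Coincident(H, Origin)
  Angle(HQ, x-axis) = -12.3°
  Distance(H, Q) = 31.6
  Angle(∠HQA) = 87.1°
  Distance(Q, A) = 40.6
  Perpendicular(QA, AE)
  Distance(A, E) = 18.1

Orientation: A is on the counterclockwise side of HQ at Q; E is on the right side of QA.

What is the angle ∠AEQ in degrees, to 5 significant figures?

65.972°

H is at the origin; HQ runs at -12.3° with length 31.6, so Q = 31.6·(cos -12.3°, sin -12.3°) = (30.875, -6.7318). ∠HQA = 87.1°, so QA runs at -12.3° + (180° − 87.1°) = 80.600° from the x-axis; with |QA| = 40.6, A = Q + 40.6·(cos 80.600°, sin 80.600°) = (37.506, 33.323). The perpendicularity gives AE at right angles to QA; with |AE| = 18.1 on the right of QA, E = A + 18.1·(0.98657, -0.16333) = (55.363, 30.367). Then cos ∠AEQ = EA·EQ / (|EA||EQ|), giving 65.972°.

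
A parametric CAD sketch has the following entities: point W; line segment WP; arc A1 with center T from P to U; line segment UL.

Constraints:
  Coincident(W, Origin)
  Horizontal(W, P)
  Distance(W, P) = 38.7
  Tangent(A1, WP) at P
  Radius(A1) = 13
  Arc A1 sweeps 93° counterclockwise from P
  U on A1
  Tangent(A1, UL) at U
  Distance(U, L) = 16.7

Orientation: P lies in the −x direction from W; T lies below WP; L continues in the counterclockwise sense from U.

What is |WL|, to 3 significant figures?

59.2

W is at the origin; W and P share the same y with |WP| = 38.7 and P on the −x side, so P = (-38.7, 0.00). The tangent condition forces TP to be normal to WP, so T = P + (0, -13) = (-38.7, -13.0). On A1, P sits at bearing 90° from T; a 93° counterclockwise sweep puts U at bearing 183°, so U = T + 13.0·(cos 183°, sin 183°) = (-51.7, -13.7). Since A1 is tangent to UL there, TU ⟂ UL, so UL runs along (−sin 183°, cos 183°); with |UL| = 16.7, L = (-50.8, -30.4). Then |WL| = |L − W| = 59.2.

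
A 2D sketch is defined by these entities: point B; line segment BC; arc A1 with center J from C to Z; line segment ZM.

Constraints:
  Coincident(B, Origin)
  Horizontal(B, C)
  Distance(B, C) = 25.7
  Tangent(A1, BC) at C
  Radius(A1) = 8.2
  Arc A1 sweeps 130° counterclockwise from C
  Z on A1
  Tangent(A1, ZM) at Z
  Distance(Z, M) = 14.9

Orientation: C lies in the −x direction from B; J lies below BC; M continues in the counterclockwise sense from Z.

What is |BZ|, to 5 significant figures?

34.703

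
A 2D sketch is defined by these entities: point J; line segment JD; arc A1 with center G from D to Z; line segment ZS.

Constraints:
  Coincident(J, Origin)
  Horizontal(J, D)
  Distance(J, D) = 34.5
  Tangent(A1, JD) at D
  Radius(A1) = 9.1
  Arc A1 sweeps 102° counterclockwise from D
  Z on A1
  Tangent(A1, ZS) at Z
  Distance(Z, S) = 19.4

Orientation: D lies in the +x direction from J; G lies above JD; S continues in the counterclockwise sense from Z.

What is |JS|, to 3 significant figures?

49.5

J is at the origin; J and D share the same y with |JD| = 34.5 and D on the +x side, so D = (34.5, 0.00). The tangent condition forces GD to be normal to JD, so G = D + (0, 9.1) = (34.5, 9.10). On A1, D sits at bearing -90° from G; a 102° counterclockwise sweep puts Z at bearing 12°, so Z = G + 9.1·(cos 12°, sin 12°) = (43.4, 11.0). The tangent condition forces GZ to be normal to ZS, so ZS runs along (−sin 12°, cos 12°); with |ZS| = 19.4, S = (39.4, 30.0). Then |JS| = |S − J| = 49.5.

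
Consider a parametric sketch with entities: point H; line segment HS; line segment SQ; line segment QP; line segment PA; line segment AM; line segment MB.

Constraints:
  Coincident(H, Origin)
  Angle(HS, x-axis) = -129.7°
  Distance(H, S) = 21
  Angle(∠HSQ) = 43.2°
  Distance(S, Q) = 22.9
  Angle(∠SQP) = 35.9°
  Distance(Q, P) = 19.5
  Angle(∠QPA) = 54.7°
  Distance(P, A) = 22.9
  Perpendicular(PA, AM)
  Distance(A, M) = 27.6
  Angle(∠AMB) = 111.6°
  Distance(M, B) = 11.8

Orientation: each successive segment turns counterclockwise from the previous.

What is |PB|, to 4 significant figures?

34.10

H is at the origin; HS runs at -129.7° with length 21.0, so S = (-13.41, -16.16). ∠HSQ = 43.2° gives SQ at 7.100° from the x-axis; with |SQ| = 22.9, Q = (9.310, -13.33). ∠SQP = 35.9° gives QP at 151.2° from the x-axis; with |QP| = 19.5, P = (-7.778, -3.933). ∠QPA = 54.7° gives PA at -83.50° from the x-axis; with |PA| = 22.9, A = (-5.185, -26.69). PA ⟂ AM, so AM runs at 6.500°; with |AM| = 27.6, M = (22.24, -23.56). ∠AMB = 111.6° gives MB at 74.90° from the x-axis; with |MB| = 11.8, B = (25.31, -12.17). Then |PB| = |B − P| = 34.10.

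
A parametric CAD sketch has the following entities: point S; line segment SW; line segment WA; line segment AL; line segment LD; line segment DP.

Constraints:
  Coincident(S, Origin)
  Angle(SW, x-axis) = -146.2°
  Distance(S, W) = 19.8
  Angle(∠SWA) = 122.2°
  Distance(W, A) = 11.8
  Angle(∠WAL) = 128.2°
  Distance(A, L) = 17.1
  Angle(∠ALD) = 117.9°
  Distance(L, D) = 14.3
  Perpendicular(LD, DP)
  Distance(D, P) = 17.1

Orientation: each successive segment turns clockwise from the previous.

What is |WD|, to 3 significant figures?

31.3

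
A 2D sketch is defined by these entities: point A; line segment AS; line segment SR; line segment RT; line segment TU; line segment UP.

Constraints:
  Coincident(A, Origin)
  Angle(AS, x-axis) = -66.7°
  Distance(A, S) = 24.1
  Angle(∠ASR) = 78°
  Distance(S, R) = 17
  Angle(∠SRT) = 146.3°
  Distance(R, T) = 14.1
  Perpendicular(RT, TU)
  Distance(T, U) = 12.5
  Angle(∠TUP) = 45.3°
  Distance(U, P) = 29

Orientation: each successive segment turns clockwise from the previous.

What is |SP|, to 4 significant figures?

18.94

A is at the origin; AS runs at -66.7° with length 24.1, so S = (9.533, -22.13). ∠ASR = 78.0° gives SR at -168.7° from the x-axis; with |SR| = 17.0, R = (-7.138, -25.47). ∠SRT = 146.3° gives RT at 157.6° from the x-axis; with |RT| = 14.1, T = (-20.17, -20.09). RT ⟂ TU, so TU runs at 67.60°; with |TU| = 12.5, U = (-15.41, -8.536). ∠TUP = 45.3° gives UP at -67.10° from the x-axis; with |UP| = 29.0, P = (-4.126, -35.25). Then |SP| = |P − S| = 18.94.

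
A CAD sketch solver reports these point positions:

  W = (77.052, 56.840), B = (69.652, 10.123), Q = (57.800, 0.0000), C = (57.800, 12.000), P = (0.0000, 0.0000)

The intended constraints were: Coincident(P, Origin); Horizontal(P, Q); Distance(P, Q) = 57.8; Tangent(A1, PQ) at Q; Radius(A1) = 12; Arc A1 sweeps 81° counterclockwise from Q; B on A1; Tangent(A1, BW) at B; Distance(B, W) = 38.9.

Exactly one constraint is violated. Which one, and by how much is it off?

Distance(B, W) = 38.9 — off by 8.40.

P = (0.00, 0.00) ✓; P.y = 0.00, Q.y = 0.00 ✓; |PQ| = 57.80 ✓; ∠(CQ, QP) = 90.00° ✓; |CQ| = 12.00 ✓; bearing(C→B) − bearing(C→Q) = 81.00° ✓; |CB| = 12.00 ✓; ∠(CB, BW) = 90.00° ✓; |BW| = 47.30 ✗.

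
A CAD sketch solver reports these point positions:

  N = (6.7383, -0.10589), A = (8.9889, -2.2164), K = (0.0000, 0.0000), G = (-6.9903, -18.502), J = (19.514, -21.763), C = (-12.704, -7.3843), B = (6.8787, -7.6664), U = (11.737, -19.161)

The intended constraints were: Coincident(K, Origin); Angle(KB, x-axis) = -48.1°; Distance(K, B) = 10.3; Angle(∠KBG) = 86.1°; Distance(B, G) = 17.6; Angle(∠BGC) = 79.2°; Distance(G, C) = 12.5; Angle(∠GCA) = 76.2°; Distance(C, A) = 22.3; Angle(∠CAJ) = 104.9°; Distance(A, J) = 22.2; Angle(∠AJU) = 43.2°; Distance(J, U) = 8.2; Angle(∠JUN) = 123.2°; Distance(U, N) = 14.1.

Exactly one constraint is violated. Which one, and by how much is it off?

Distance(U, N) = 14.1 — off by 5.60.

K = (0.00, 0.00) ✓; KB at -48.10° ✓; |KB| = 10.30 ✓; ∠KBG = 86.10° ✓; |BG| = 17.60 ✓; ∠BGC = 79.20° ✓; |GC| = 12.50 ✓; ∠GCA = 76.20° ✓; |CA| = 22.30 ✓; ∠CAJ = 104.9° ✓; |AJ| = 22.20 ✓; ∠AJU = 43.20° ✓; |JU| = 8.201 ✓; ∠JUN = 123.2° ✓; |UN| = 19.70 ✗.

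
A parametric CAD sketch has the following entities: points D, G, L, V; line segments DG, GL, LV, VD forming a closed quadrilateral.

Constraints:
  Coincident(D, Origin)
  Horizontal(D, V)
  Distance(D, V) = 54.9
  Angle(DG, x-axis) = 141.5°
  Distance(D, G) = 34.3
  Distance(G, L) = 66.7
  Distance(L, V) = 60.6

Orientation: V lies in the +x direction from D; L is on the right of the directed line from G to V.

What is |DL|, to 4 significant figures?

37.00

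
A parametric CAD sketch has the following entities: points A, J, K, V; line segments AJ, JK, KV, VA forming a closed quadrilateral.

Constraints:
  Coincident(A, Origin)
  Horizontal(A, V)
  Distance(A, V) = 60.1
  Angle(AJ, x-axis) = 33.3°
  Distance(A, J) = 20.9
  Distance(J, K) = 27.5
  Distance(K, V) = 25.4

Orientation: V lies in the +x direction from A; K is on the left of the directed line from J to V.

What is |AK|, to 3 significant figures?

47.9

Checks: |JK| = 27.50 ✓; |KV| = 25.40 ✓.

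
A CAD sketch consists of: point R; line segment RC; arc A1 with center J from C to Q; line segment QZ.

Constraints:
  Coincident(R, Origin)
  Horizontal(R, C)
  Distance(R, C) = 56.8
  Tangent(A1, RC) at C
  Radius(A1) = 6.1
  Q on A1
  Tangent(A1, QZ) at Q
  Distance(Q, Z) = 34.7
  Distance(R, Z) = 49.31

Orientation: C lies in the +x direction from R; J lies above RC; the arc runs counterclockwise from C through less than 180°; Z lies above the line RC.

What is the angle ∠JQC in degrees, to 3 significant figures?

21.4°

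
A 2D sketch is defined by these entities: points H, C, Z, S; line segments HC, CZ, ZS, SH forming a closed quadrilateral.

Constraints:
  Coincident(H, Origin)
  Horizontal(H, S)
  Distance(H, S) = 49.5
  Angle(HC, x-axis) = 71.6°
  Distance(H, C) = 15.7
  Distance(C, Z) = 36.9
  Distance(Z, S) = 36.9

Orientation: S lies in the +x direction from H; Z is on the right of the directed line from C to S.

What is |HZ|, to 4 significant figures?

26.71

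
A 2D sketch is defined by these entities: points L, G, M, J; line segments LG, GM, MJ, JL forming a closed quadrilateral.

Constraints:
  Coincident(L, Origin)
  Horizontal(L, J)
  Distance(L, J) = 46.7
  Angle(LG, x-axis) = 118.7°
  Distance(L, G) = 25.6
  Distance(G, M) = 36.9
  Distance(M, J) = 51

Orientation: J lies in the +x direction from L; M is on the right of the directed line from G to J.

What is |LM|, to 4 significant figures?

13.39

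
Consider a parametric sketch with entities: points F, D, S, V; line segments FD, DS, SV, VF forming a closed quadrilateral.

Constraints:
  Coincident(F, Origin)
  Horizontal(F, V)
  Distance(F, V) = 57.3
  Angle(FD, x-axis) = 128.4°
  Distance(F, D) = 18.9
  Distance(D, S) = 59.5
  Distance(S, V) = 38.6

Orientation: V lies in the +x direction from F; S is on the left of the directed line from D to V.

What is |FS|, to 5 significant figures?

56.797

Checks: |DS| = 59.50 ✓; |SV| = 38.60 ✓.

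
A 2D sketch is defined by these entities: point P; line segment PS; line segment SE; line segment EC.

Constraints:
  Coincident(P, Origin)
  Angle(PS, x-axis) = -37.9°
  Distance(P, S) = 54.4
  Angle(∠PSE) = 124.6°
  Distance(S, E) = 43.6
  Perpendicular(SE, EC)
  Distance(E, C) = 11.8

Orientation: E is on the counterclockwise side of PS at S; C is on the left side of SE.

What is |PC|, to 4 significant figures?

81.46

∠PSE = 124.6°, so SE runs at -37.9° + (180° − 124.6°) = 17.50° from the x-axis; with |SE| = 43.6, E = S + 43.6·(cos 17.50°, sin 17.50°) = (84.51, -20.31). SE is perpendicular to EC; with |EC| = 11.8 on the left of SE, C = E + 11.8·(-0.3007, 0.9537) = (80.96, -9.052). Then |PC| = |C − P| = 81.46.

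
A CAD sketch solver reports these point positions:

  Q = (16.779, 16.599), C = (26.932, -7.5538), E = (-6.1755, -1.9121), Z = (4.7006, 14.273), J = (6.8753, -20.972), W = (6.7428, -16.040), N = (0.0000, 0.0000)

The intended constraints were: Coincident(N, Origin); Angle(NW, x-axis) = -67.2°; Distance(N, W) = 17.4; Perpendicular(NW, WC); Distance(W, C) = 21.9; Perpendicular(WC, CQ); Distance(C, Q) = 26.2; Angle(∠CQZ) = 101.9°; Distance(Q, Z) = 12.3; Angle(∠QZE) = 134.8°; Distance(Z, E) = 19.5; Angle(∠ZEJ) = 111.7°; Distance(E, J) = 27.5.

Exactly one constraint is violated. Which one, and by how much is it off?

Distance(E, J) = 27.5 — off by 4.40.

N = (0.00, 0.00) ✓; NW at -67.20° ✓; |NW| = 17.40 ✓; ∠(NW, WC) = 90.00° ✓; |WC| = 21.90 ✓; ∠(WC, CQ) = 90.00° ✓; |CQ| = 26.20 ✓; ∠CQZ = 101.9° ✓; |QZ| = 12.30 ✓; ∠QZE = 134.8° ✓; |ZE| = 19.50 ✓; ∠ZEJ = 111.7° ✓; |EJ| = 23.10 ✗.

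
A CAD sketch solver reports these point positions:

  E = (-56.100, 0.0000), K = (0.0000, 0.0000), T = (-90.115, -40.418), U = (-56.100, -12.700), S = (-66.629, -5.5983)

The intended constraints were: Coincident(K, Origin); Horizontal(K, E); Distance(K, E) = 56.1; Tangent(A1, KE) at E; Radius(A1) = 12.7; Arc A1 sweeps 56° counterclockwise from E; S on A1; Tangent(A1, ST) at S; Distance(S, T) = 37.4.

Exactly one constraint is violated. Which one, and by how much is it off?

Distance(S, T) = 37.4 — off by 4.60.

K = (0.00, 0.00) ✓; K.y = 0.00, E.y = 0.00 ✓; |KE| = 56.10 ✓; ∠(UE, EK) = 90.00° ✓; |UE| = 12.70 ✓; bearing(U→S) − bearing(U→E) = 56.00° ✓; |US| = 12.70 ✓; ∠(US, ST) = 90.00° ✓; |ST| = 42.00 ✗.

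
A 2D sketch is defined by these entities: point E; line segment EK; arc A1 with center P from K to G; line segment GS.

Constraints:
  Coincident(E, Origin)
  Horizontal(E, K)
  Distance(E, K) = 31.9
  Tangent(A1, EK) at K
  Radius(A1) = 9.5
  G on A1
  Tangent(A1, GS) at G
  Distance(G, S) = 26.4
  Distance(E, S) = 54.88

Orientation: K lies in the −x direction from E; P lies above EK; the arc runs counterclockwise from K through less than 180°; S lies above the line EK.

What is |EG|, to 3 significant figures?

29.1

E is at the origin; E and K share the same y with |EK| = 31.9 and K on the −x side, so K = (-31.9, 0.00). Since A1 is tangent to EK there, PK ⟂ EK, so P = K + (0, 9.5) = (-31.9, 9.50). Since PG ⟂ GS (tangency), |PS| = √(9.5² + 26.4²) = 28.1 regardless of where G sits on A1. So S lies on both circle(E, 54.88) and circle(P, 28.1); the above-EK intersection is S = (-41.6, 35.8). G is the foot of the tangent from S: G = (-24.6, 15.6).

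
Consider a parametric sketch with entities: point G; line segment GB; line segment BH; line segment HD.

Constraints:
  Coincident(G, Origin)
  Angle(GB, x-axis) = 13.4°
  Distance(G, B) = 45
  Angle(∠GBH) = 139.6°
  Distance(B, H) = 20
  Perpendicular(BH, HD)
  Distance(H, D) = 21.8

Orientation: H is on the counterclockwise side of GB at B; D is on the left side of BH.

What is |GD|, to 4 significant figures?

54.77

G is at the origin; GB runs at 13.4° with length 45.0, so B = 45.0·(cos 13.4°, sin 13.4°) = (43.77, 10.43). ∠GBH = 139.6°, so BH runs at 13.4° + (180° − 139.6°) = 53.80° from the x-axis; with |BH| = 20.0, H = B + 20.0·(cos 53.80°, sin 53.80°) = (55.59, 26.57). The perpendicularity gives HD at right angles to BH; with |HD| = 21.8 on the left of BH, D = H + 21.8·(-0.8070, 0.5906) = (38.00, 39.44). Then |GD| = |D − G| = 54.77.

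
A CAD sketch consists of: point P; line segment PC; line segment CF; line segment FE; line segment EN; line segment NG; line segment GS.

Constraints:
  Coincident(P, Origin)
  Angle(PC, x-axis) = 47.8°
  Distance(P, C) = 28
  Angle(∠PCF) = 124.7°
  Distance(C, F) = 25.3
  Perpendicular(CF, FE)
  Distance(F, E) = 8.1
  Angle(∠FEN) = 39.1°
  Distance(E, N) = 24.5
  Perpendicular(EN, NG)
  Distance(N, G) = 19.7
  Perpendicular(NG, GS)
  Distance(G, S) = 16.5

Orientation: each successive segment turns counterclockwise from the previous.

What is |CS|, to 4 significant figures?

37.07

EN ⟂ NG, so NG runs at 64.00°; with |NG| = 19.7, G = (35.84, 50.51). NG is perpendicular to GS, so GS runs at 154.0°; with |GS| = 16.5, S = (21.01, 57.75). Then |CS| = |S − C| = 37.07.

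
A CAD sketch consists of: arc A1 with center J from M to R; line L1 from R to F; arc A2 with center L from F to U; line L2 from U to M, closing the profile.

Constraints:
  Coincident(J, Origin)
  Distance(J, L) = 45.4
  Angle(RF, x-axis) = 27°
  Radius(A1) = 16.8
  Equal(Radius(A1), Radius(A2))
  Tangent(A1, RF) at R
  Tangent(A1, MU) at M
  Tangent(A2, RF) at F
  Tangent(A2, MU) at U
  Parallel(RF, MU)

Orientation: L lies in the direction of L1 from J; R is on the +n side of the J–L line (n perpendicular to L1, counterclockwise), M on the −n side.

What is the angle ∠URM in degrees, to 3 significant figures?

53.5°

The slot axis is L1's direction at 27.0°, so u = (cos 27.0°, sin 27.0°) = (0.891, 0.454) and n = (−sin 27.0°, cos 27.0°) = (-0.454, 0.891). J is at the origin and L lies 45.4 along u from J, so L = 45.4·u = (40.5, 20.6). Tangency of A1 to both parallel lines with radius 16.8 puts R and M at J ± 16.8·n: R = (-7.63, 15.0), M = (7.63, -15.0). Equal radii place F and U the same way about L: F = L + 16.8·n = (32.8, 35.6), U = L − 16.8·n = (48.1, 5.64). Then cos ∠URM = RU·RM / (|RU||RM|), giving 53.5°.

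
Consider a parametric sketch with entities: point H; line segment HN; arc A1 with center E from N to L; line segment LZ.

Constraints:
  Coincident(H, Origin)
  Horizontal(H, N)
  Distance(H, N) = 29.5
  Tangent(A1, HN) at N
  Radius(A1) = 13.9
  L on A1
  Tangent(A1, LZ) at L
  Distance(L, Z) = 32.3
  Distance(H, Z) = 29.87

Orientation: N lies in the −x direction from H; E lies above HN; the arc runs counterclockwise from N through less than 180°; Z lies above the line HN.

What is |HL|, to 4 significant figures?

19.48

Checks: |EL| = 13.90 ✓; ∠(EL, LZ) = 90.00° ✓; |LZ| = 32.30 ✓; |HZ| = 29.87 ✓.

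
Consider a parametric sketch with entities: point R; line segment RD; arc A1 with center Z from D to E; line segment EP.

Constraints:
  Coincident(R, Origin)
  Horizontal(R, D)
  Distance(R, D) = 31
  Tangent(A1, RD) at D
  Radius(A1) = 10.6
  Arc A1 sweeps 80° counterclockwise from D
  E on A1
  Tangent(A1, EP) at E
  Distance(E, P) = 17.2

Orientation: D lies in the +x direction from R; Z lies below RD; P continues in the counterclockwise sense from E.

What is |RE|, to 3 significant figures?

22.3

R is at the origin; R and D share the same y with |RD| = 31.0 and D on the +x side, so D = (31.0, 0.00). Tangency of A1 to RD means the radius ZD is perpendicular to RD, so Z = D + (0, -10.6) = (31.0, -10.6). On A1, D sits at bearing 90° from Z; an 80° counterclockwise sweep puts E at bearing 170°, so E = Z + 10.6·(cos 170°, sin 170°) = (20.6, -8.76). Then |RE| = |E − R| = 22.3.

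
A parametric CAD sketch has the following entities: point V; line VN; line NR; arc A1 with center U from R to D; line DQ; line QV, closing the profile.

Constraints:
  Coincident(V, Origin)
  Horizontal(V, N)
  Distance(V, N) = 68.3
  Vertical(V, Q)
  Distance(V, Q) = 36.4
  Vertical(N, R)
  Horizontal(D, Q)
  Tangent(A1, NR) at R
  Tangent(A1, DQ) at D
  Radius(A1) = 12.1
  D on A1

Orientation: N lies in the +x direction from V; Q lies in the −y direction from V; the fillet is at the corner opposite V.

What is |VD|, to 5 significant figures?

66.958

V is at the origin; V and N share the same y with |VN| = 68.3 and N on the +x side, so N = (68.300, 0.0000). V and Q share the same x with |VQ| = 36.4 and Q on the −y side, so Q = (0.0000, -36.400). The virtual corner opposite V is at (68.300, -36.400). Since A1 is tangent to NR there, UR ⟂ NR and the tangent condition forces UD to be normal to DQ, with radius 12.1, so the center U sits 12.1 in from both sides at U = (56.200, -24.300). That places the tangent points at R = (68.300, -24.300) on NR and D = (56.200, -36.400) on DQ. Then |VD| = |D − V| = 66.958.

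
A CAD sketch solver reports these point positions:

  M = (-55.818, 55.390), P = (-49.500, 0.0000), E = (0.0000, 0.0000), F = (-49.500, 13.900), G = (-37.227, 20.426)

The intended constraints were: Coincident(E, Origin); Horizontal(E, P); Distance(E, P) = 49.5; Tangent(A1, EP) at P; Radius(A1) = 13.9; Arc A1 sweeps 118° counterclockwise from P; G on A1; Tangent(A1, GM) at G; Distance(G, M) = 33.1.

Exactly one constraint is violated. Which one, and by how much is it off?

Distance(G, M) = 33.1 — off by 6.50.

E = (0.00, 0.00) ✓; E.y = 0.00, P.y = 0.00 ✓; |EP| = 49.50 ✓; ∠(FP, PE) = 90.00° ✓; |FP| = 13.90 ✓; bearing(F→G) − bearing(F→P) = 118.0° ✓; |FG| = 13.90 ✓; ∠(FG, GM) = 90.00° ✓; |GM| = 39.60 ✗.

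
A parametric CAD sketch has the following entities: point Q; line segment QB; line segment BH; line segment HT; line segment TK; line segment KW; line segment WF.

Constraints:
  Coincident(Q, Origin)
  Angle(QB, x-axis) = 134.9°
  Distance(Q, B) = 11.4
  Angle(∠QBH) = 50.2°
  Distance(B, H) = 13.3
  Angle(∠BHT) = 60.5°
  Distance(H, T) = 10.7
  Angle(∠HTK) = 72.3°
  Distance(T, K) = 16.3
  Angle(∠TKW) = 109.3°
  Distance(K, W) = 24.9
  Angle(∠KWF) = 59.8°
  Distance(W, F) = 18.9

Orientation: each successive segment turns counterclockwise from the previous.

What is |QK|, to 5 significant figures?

15.396

∠BHT = 60.5° gives HT at 24.200° from the x-axis; with |HT| = 10.7, T = (0.48422, -0.78189). ∠HTK = 72.3° gives TK at 131.90° from the x-axis; with |TK| = 16.3, K = (-10.401, 11.350). Then |QK| = |K − Q| = 15.396.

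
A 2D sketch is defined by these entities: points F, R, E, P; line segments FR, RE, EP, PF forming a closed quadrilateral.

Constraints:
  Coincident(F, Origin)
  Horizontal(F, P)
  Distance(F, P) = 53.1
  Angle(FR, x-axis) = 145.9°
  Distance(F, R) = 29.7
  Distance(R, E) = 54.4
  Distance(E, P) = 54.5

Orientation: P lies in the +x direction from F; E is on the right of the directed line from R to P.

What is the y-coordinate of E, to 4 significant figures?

-28.07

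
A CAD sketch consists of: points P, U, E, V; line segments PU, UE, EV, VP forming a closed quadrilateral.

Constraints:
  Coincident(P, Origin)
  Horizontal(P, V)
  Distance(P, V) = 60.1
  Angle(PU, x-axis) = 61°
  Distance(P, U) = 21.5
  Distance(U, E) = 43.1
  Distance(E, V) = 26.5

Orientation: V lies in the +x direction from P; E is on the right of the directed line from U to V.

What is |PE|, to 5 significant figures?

40.525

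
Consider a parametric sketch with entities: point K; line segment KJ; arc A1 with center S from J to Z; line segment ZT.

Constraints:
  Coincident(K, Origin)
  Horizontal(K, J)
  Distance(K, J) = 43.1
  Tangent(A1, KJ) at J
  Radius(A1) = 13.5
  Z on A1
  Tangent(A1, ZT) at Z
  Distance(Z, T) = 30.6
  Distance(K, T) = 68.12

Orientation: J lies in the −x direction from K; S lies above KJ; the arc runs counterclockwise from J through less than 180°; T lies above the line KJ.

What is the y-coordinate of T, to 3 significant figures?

46.2

K is at the origin; KJ is horizontal with |KJ| = 43.1 and J on the −x side, so J = (-43.1, 0.00). A1 meets KJ tangentially, so SJ is at right angles to KJ, so S = J + (0, 13.5) = (-43.1, 13.5). Since SZ ⟂ ZT (tangency), |ST| = √(13.5² + 30.6²) = 33.4 regardless of where Z sits on A1. So T lies on both circle(K, 68.12) and circle(S, 33.4); the above-KJ intersection is T = (-50.0, 46.2). Z is the foot of the tangent from T: Z = (-32.1, 21.4).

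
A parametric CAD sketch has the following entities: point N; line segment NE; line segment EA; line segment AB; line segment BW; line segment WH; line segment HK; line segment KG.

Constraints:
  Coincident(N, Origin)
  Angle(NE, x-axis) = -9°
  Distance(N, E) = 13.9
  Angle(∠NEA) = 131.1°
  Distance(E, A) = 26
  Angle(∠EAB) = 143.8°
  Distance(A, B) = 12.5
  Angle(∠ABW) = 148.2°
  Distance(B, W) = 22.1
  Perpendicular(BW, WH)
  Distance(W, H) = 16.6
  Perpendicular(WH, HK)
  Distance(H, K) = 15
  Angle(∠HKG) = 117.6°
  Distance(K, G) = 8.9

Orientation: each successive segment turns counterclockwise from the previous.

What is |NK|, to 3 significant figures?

33.9

N is at the origin; NE runs at -9.0° with length 13.9, so E = (13.7, -2.17). ∠NEA = 131.1° gives EA at 39.9° from the x-axis; with |EA| = 26.0, A = (33.7, 14.5). ∠EAB = 143.8° gives AB at 76.1° from the x-axis; with |AB| = 12.5, B = (36.7, 26.6). ∠ABW = 148.2° gives BW at 108° from the x-axis; with |BW| = 22.1, W = (29.9, 47.7). The perpendicularity gives WH at right angles to BW, so WH runs at -162°; with |WH| = 16.6, H = (14.1, 42.6). WH ⟂ HK, so HK runs at -72.1°; with |HK| = 15.0, K = (18.7, 28.3). Then |NK| = |K − N| = 33.9.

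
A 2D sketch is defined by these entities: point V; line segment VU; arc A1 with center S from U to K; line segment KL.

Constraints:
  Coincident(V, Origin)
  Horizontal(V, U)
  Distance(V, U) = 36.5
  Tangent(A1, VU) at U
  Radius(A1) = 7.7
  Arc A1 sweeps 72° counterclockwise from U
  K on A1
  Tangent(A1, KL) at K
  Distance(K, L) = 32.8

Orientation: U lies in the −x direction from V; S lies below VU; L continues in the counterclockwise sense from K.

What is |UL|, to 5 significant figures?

40.474

V is at the origin; V and U share the same y with |VU| = 36.5 and U on the −x side, so U = (-36.500, 0.0000). The tangent condition forces SU to be normal to VU, so S = U + (0, -7.7) = (-36.500, -7.7000). On A1, U sits at bearing 90° from S; a 72° counterclockwise sweep puts K at bearing 162°, so K = S + 7.7·(cos 162°, sin 162°) = (-43.823, -5.3206). Since A1 is tangent to KL there, SK ⟂ KL, so KL runs along (−sin 162°, cos 162°); with |KL| = 32.8, L = (-53.959, -36.515). Then |UL| = |L − U| = 40.474.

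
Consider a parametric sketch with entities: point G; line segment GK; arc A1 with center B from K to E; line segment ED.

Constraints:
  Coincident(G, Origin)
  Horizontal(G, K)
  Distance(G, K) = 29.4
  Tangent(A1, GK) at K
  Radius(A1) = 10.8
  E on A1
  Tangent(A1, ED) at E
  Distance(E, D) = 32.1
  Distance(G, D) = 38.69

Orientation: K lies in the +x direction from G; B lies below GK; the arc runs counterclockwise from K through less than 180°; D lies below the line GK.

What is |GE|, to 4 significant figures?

20.53

G is at the origin; G and K share the same y with |GK| = 29.4 and K on the +x side, so K = (29.40, 0.000). Tangency of A1 to GK means the radius BK is perpendicular to GK, so B = K + (0, -10.8) = (29.40, -10.80). Since BE ⟂ ED (tangency), |BD| = √(10.8² + 32.1²) = 33.87 regardless of where E sits on A1. So D lies on both circle(G, 38.69) and circle(B, 33.87); the below-GK intersection is D = (8.793, -37.68). E is the foot of the tangent from D: E = (19.18, -7.305).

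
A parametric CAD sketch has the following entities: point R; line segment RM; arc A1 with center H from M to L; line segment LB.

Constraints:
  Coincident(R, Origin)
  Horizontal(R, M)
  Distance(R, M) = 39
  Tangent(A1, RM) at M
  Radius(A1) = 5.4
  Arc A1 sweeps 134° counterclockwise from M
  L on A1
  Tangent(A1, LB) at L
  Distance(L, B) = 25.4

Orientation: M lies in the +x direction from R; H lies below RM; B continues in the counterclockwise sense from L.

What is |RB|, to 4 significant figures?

59.46

R is at the origin; R and M share the same y with |RM| = 39.0 and M on the +x side, so M = (39.00, 0.000). The tangent condition forces HM to be normal to RM, so H = M + (0, -5.4) = (39.00, -5.400). On A1, M sits at bearing 90° from H; a 134° counterclockwise sweep puts L at bearing 224°, so L = H + 5.4·(cos 224°, sin 224°) = (35.12, -9.151). Since A1 is tangent to LB there, HL ⟂ LB, so LB runs along (−sin 224°, cos 224°); with |LB| = 25.4, B = (52.76, -27.42). Then |RB| = |B − R| = 59.46.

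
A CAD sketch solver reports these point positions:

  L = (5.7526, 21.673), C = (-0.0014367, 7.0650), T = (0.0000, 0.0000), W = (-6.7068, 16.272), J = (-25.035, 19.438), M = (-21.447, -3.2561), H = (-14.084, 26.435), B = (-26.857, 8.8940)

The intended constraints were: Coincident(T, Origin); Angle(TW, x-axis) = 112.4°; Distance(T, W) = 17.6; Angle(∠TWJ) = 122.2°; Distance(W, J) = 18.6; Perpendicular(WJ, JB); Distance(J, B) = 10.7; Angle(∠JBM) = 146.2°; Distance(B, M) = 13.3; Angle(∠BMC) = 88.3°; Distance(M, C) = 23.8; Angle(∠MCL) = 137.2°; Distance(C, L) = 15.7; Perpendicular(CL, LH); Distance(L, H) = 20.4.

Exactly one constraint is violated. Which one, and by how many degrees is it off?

Perpendicular(CL, LH) — off by 8.00°.

T = (0.00, 0.00) ✓; TW at 112.4° ✓; |TW| = 17.60 ✓; ∠TWJ = 122.2° ✓; |WJ| = 18.60 ✓; ∠(WJ, JB) = 90.00° ✓; |JB| = 10.70 ✓; ∠JBM = 146.2° ✓; |BM| = 13.30 ✓; ∠BMC = 88.30° ✓; |MC| = 23.80 ✓; ∠MCL = 137.2° ✓; |CL| = 15.70 ✓; ∠(CL, LH) = 98.00° ✗; |LH| = 20.40 ✓.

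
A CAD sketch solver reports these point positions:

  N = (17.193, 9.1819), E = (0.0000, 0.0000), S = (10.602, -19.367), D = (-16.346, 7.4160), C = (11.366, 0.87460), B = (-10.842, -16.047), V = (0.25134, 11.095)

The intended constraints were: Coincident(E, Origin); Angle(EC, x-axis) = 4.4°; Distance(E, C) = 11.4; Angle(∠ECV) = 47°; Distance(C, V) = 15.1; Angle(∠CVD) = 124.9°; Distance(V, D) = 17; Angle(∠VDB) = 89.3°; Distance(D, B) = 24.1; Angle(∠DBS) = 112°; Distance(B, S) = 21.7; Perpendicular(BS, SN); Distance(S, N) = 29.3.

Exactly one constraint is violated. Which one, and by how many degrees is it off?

Perpendicular(BS, SN) — off by 4.20°.

E = (0.00, 0.00) ✓; EC at 4.400° ✓; |EC| = 11.40 ✓; ∠ECV = 47.00° ✓; |CV| = 15.10 ✓; ∠CVD = 124.9° ✓; |VD| = 17.00 ✓; ∠VDB = 89.30° ✓; |DB| = 24.10 ✓; ∠DBS = 112.0° ✓; |BS| = 21.70 ✓; ∠(BS, SN) = 85.80° ✗; |SN| = 29.30 ✓.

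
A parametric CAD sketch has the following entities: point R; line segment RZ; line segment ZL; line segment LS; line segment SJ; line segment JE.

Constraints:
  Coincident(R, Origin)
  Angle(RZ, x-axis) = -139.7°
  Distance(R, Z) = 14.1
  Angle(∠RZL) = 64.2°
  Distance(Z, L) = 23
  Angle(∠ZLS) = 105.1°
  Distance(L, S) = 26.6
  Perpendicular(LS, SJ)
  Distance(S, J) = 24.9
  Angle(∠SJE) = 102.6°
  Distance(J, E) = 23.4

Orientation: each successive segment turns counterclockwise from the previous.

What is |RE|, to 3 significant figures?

11.2

R is at the origin; RZ runs at -139.7° with length 14.1, so Z = (-10.8, -9.12). ∠RZL = 64.2° gives ZL at -23.9° from the x-axis; with |ZL| = 23.0, L = (10.3, -18.4). ∠ZLS = 105.1° gives LS at 51.0° from the x-axis; with |LS| = 26.6, S = (27.0, 2.23). The perpendicularity gives SJ at right angles to LS, so SJ runs at 141°; with |SJ| = 24.9, J = (7.66, 17.9). ∠SJE = 102.6° gives JE at -142° from the x-axis; with |JE| = 23.4, E = (-10.7, 3.37). Then |RE| = |E − R| = 11.2.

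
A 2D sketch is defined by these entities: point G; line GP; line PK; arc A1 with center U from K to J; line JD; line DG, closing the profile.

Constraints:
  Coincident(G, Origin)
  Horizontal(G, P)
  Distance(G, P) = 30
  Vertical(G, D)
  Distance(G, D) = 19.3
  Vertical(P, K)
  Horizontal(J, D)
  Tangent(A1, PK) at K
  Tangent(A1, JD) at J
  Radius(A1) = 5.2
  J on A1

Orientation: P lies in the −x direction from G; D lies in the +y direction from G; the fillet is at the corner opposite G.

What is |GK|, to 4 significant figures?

33.15

G is at the origin; G and P share the same y with |GP| = 30.0 and P on the −x side, so P = (-30.00, 0.000). GD is vertical with |GD| = 19.3 and D on the +y side, so D = (0.000, 19.30). The virtual corner opposite G is at (-30.00, 19.30). Since A1 is tangent to PK there, UK ⟂ PK and A1 meets JD tangentially, so UJ is at right angles to JD, with radius 5.2, so the center U sits 5.2 in from both sides at U = (-24.80, 14.10). That places the tangent points at K = (-30.00, 14.10) on PK and J = (-24.80, 19.30) on JD. Then |GK| = |K − G| = 33.15.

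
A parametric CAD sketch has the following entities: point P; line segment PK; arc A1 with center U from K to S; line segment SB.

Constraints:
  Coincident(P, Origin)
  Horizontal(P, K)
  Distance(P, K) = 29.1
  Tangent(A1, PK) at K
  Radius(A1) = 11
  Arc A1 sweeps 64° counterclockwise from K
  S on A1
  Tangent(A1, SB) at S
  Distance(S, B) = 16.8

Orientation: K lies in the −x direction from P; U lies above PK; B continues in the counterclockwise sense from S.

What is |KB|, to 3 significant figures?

27.4

P is at the origin; PK is horizontal with |PK| = 29.1 and K on the −x side, so K = (-29.1, 0.00). The tangent condition forces UK to be normal to PK, so U = K + (0, 11) = (-29.1, 11.0). On A1, K sits at bearing -90° from U; a 64° counterclockwise sweep puts S at bearing -26°, so S = U + 11.0·(cos -26°, sin -26°) = (-19.2, 6.18). Since A1 is tangent to SB there, US ⟂ SB, so SB runs along (−sin -26°, cos -26°); with |SB| = 16.8, B = (-11.8, 21.3). Then |KB| = |B − K| = 27.4.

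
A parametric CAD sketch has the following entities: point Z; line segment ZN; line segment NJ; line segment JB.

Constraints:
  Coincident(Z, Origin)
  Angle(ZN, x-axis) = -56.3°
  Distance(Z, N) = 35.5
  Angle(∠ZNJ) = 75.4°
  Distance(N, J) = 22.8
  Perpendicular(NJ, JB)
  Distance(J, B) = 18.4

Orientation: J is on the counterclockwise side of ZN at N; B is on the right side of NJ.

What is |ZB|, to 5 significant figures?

54.542

Z is at the origin; ZN runs at -56.3° with length 35.5, so N = 35.5·(cos -56.3°, sin -56.3°) = (19.697, -29.534). ∠ZNJ = 75.4°, so NJ runs at -56.3° + (180° − 75.4°) = 48.300° from the x-axis; with |NJ| = 22.8, J = N + 22.8·(cos 48.300°, sin 48.300°) = (34.864, -12.511). NJ ⟂ JB; with |JB| = 18.4 on the right of NJ, B = J + 18.4·(0.74664, -0.66523) = (48.602, -24.751). Then |ZB| = |B − Z| = 54.542.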